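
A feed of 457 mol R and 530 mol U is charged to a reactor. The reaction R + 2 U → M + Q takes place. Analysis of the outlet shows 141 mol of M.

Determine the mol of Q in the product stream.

141 mol

For M: n = n₀ + 1ξ → 141 = 0 + 1ξ, giving ξ = 141 mol.
Outlet amounts (n = n₀ + ν ξ):
  R: 457 − 1(141) = 316
  U: 530 − 2(141) = 248
  M: 0 + 1(141) = 141
  Q: 0 + 1(141) = 141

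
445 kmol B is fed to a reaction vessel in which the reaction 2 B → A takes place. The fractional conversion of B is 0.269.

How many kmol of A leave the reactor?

B reacted = 0.269 × 445 = 119.7 kmol; ν_B = −2, so ξ = 119.7/2 = 59.85 kmol.
Outlet amounts (n = n₀ + ν ξ):
  B: 445 − 2(59.85) = 325.3
  A: 0 + 1(59.85) = 59.85

59.9 kmol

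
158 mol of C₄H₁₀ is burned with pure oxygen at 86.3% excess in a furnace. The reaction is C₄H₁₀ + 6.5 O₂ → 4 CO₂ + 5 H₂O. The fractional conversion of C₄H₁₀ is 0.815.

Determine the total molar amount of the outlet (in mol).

Stoichiometric O₂ = 6.5 × 158 = 1027 mol; O₂ fed = 1027 × 1.863 = 1913 mol.
Fuel reacted = 0.815 × 158 → ξ = 128.8 mol.
Outlet (n = n₀ + ν ξ):
  C₄H₁₀: 158 − 1(128.8) = 29.23
  O₂: 1913 − 6.5(128.8) = 1076
  CO₂: 0 + 4(128.8) = 515.1
  H₂O: 0 + 5(128.8) = 643.8
Total out = 29.23 + 1076 + 515.1 + 643.8 = 2264 mol.

2260 mol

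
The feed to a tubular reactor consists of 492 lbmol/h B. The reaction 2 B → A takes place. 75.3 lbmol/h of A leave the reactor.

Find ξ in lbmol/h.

For A: n = n₀ + 1ξ → 75.3 = 0 + 1ξ, giving ξ = 75.3 lbmol/h.
Outlet amounts (n = n₀ + ν ξ):
  B: 492 − 2(75.3) = 341.4
  A: 0 + 1(75.3) = 75.3

ξ = 75.3 lbmol/h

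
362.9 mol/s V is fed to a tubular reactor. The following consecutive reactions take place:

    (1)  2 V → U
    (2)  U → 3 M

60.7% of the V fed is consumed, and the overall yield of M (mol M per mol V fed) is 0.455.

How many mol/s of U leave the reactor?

Conversion of V: V consumed = 2ξ₁ = 0.607 × 362.9 → ξ₁ = 110.1 mol/s.
Yield of M: 3ξ₂ / 362.9 = 0.455 → ξ₂ = 55.04 mol/s.
Outlet amounts (n = n₀ + Σ ν·ξ):
  V: 362.9 − 2(110.1) = 142.6
  U: 0 + 1(110.1) − 1(55.04) = 55.1
  M: 0 + 3(55.04) = 165.1

55.1 mol/s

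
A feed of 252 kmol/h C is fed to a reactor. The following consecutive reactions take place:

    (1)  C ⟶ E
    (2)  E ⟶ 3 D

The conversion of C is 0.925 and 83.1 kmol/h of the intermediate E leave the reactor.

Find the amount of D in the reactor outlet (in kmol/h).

450 kmol/h

Conversion of C: C consumed = 1ξ₁ = 0.925 × 252 → ξ₁ = 233.1 kmol/h.
E balance: n_E = 0 + 1ξ₁ − 1ξ₂ = 83.1 → ξ₂ = (1·233.1 − 83.1)/1 = 150 kmol/h.
Outlet amounts (n = n₀ + Σ ν·ξ):
  C: 252 − 1(233.1) = 18.9
  E: 0 + 1(233.1) − 1(150) = 83.1
  D: 0 + 3(150) = 450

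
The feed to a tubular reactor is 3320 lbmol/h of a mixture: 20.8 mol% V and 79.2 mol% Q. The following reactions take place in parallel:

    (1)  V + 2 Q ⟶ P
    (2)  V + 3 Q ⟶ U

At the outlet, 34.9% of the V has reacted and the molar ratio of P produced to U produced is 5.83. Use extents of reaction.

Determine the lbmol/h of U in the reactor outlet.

Conversion of V: V consumed = 0.349 × 690.6 = 241 lbmol/h = 1ξ₁ + 1ξ₂.
Selectivity: 1ξ₁ / (1ξ₂) = 5.83 → ξ₁ = 5.83 ξ₂.
Substitute: (1·5.83 + 1) ξ₂ = 241 → ξ₂ = 35.29 lbmol/h, ξ₁ = 205.7 lbmol/h.
Outlet amounts (n = n₀ + Σ ν·ξ):
  V: 690.6 − 1(205.7) − 1(35.29) = 449.6
  Q: 2629 − 2(205.7) − 3(35.29) = 2112
  P: 0 + 1(205.7) = 205.7
  U: 0 + 1(35.29) = 35.29

35.3 lbmol/h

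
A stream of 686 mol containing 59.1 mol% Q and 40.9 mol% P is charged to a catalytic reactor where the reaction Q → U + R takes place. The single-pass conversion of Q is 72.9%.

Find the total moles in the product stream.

982 mol

Q reacted = 0.729 × 405.4 = 295.6 mol; ν_Q = −1, so ξ = 295.6/1 = 295.6 mol.
Outlet amounts (n = n₀ + ν ξ):
  Q: 405.4 − 1(295.6) = 109.9
  U: 0 + 1(295.6) = 295.6
  R: 0 + 1(295.6) = 295.6
  P: 280.6 (inert)
Total out = 109.9 + 295.6 + 295.6 + 280.6 = 981.6 mol.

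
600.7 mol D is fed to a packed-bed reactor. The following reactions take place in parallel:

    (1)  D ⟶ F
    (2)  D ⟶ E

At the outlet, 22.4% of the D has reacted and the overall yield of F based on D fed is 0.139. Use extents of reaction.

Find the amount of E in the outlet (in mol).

Yield of F: 1ξ₁ / 600.7 = 0.139 → ξ₁ = 83.5 mol.
Conversion of D: 1ξ₁ + 1ξ₂ = 0.224 × 600.7 = 134.6 → ξ₂ = 51.06 mol.
Outlet amounts (n = n₀ + Σ ν·ξ):
  D: 600.7 − 1(83.5) − 1(51.06) = 466.1
  F: 0 + 1(83.5) = 83.5
  E: 0 + 1(51.06) = 51.06

51.1 mol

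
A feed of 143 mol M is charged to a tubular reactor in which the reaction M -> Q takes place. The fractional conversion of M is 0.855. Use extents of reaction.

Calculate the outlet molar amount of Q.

M reacted = 0.855 × 143 = 122.3 mol; ν_M = −1, so ξ = 122.3/1 = 122.3 mol.
Outlet amounts (n = n₀ + ν ξ):
  M: 143 − 1(122.3) = 20.73
  Q: 0 + 1(122.3) = 122.3

122 mol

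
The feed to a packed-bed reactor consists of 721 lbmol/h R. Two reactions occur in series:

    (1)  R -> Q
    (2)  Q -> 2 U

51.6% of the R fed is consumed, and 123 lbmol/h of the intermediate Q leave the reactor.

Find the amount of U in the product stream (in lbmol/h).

Conversion of R: R consumed = 1ξ₁ = 0.516 × 721 → ξ₁ = 372 lbmol/h.
Q balance: n_Q = 0 + 1ξ₁ − 1ξ₂ = 123 → ξ₂ = (1·372 − 123)/1 = 249 lbmol/h.
Outlet amounts (n = n₀ + Σ ν·ξ):
  R: 721 − 1(372) = 349
  Q: 0 + 1(372) − 1(249) = 123
  U: 0 + 2(249) = 498.1

498 lbmol/h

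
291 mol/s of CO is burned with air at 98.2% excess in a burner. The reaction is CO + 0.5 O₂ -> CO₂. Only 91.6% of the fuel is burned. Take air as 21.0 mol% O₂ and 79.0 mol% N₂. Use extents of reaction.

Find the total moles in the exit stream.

Stoichiometric O₂ = 0.5 × 291 = 145.5 mol/s; O₂ fed = 145.5 × 1.982 = 288.4 mol/s.
N₂ fed = 288.4 × 79/21 = 1085 mol/s.
Fuel reacted = 0.916 × 291 → ξ = 266.6 mol/s.
Outlet (n = n₀ + ν ξ):
  CO: 291 − 1(266.6) = 24.44
  O₂: 288.4 − 0.5(266.6) = 155.1
  N₂: 1085 (inert)
  CO₂: 0 + 1(266.6) = 266.6
Total out = 24.44 + 155.1 + 1085 + 266.6 = 1531 mol/s.

1530 mol/s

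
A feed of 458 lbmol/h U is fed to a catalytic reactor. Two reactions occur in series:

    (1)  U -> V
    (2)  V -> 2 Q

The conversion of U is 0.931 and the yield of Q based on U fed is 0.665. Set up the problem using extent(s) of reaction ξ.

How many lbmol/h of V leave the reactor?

Conversion of U: U consumed = 1ξ₁ = 0.931 × 458 → ξ₁ = 426.4 lbmol/h.
Yield of Q: 2ξ₂ / 458 = 0.665 → ξ₂ = 152.3 lbmol/h.
Outlet amounts (n = n₀ + Σ ν·ξ):
  U: 458 − 1(426.4) = 31.6
  V: 0 + 1(426.4) − 1(152.3) = 274.1
  Q: 0 + 2(152.3) = 304.6

274 lbmol/h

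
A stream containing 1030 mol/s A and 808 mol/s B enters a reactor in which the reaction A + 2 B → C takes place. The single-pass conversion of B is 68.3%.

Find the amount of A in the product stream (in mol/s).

B reacted = 0.683 × 808 = 551.9 mol/s; ν_B = −2, so ξ = 551.9/2 = 275.9 mol/s.
Outlet amounts (n = n₀ + ν ξ):
  A: 1030 − 1(275.9) = 754.1
  B: 808 − 2(275.9) = 256.1
  C: 0 + 1(275.9) = 275.9

754 mol/s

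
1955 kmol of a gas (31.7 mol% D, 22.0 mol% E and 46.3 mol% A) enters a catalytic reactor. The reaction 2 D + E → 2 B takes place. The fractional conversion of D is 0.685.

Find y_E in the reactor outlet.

0.125

D reacted = 0.685 × 619.7 = 424.5 kmol; ν_D = −2, so ξ = 424.5/2 = 212.3 kmol.
Outlet amounts (n = n₀ + ν ξ):
  D: 619.7 − 2(212.3) = 195.2
  E: 430.1 − 1(212.3) = 217.8
  B: 0 + 2(212.3) = 424.5
  A: 905.2 (inert)
Total out = 1743 kmol; y_E = 217.8 / 1743 = 0.125.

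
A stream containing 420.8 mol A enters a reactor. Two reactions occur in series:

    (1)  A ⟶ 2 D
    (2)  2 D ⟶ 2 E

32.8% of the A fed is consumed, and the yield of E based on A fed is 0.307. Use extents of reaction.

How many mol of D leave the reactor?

147 mol

Conversion of A: A consumed = 1ξ₁ = 0.328 × 420.8 → ξ₁ = 138 mol.
Yield of E: 2ξ₂ / 420.8 = 0.307 → ξ₂ = 64.59 mol.
Outlet amounts (n = n₀ + Σ ν·ξ):
  A: 420.8 − 1(138) = 282.8
  D: 0 + 2(138) − 2(64.59) = 146.9
  E: 0 + 2(64.59) = 129.2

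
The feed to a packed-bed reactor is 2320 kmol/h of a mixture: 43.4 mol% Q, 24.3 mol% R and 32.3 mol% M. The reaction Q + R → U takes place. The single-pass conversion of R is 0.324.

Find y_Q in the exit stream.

R reacted = 0.324 × 563.8 = 182.7 kmol/h; ν_R = −1, so ξ = 182.7/1 = 182.7 kmol/h.
Outlet amounts (n = n₀ + ν ξ):
  Q: 1007 − 1(182.7) = 824.2
  R: 563.8 − 1(182.7) = 381.1
  U: 0 + 1(182.7) = 182.7
  M: 749.4 (inert)
Total out = 2137 kmol/h; y_Q = 824.2 / 2137 = 0.3856.

0.386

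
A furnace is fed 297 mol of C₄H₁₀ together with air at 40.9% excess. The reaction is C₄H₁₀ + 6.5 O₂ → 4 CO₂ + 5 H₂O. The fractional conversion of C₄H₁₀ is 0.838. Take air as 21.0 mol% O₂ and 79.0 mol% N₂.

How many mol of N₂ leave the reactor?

Stoichiometric O₂ = 6.5 × 297 = 1930 mol; O₂ fed = 1930 × 1.409 = 2720 mol.
N₂ fed = 2720 × 79/21 = 10230 mol.
Fuel reacted = 0.838 × 297 → ξ = 248.9 mol.
Outlet (n = n₀ + ν ξ):
  C₄H₁₀: 297 − 1(248.9) = 48.11
  O₂: 2720 − 6.5(248.9) = 1102
  N₂: 10230 (inert)
  CO₂: 0 + 4(248.9) = 995.5
  H₂O: 0 + 5(248.9) = 1244

10200 mol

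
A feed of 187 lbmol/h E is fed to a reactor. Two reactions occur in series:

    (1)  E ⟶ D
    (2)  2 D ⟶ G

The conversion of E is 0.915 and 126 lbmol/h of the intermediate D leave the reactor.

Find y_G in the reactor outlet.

Conversion of E: E consumed = 1ξ₁ = 0.915 × 187 → ξ₁ = 171.1 lbmol/h.
D balance: n_D = 0 + 1ξ₁ − 2ξ₂ = 126 → ξ₂ = (1·171.1 − 126)/2 = 22.55 lbmol/h.
Outlet amounts (n = n₀ + Σ ν·ξ):
  E: 187 − 1(171.1) = 15.89
  D: 0 + 1(171.1) − 2(22.55) = 126
  G: 0 + 1(22.55) = 22.55
Total out = 164.4 lbmol/h; y_G = 22.55 / 164.4 = 0.1371.

0.137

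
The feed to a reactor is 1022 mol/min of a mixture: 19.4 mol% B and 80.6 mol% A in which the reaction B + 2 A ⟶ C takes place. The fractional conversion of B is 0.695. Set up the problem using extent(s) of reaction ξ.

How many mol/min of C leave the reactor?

B reacted = 0.695 × 198.3 = 137.8 mol/min; ν_B = −1, so ξ = 137.8/1 = 137.8 mol/min.
Outlet amounts (n = n₀ + ν ξ):
  B: 198.3 − 1(137.8) = 60.47
  A: 823.7 − 2(137.8) = 548.1
  C: 0 + 1(137.8) = 137.8

138 mol/min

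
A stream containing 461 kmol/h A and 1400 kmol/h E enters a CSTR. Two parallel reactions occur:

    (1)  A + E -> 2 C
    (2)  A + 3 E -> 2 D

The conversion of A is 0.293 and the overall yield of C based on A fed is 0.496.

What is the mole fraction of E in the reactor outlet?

Yield of C: 2ξ₁ / 461 = 0.496 → ξ₁ = 114.3 kmol/h.
Conversion of A: 1ξ₁ + 1ξ₂ = 0.293 × 461 = 135.1 → ξ₂ = 20.74 kmol/h.
Outlet amounts (n = n₀ + Σ ν·ξ):
  A: 461 − 1(114.3) − 1(20.74) = 325.9
  E: 1400 − 1(114.3) − 3(20.74) = 1223
  C: 0 + 2(114.3) = 228.7
  D: 0 + 2(20.74) = 41.49
Total out = 1820 kmol/h; y_E = 1223 / 1820 = 0.6724.

0.672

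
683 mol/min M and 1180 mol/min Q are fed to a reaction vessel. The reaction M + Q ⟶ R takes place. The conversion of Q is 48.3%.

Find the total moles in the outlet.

1290 mol/min

Q reacted = 0.483 × 1180 = 569.9 mol/min; ν_Q = −1, so ξ = 569.9/1 = 569.9 mol/min.
Outlet amounts (n = n₀ + ν ξ):
  M: 683 − 1(569.9) = 113.1
  Q: 1180 − 1(569.9) = 610.1
  R: 0 + 1(569.9) = 569.9
Total out = 113.1 + 610.1 + 569.9 = 1293 mol/min.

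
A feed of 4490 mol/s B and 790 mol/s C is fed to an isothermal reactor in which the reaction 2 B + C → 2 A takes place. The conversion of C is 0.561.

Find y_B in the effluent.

0.745

C reacted = 0.561 × 790 = 443.2 mol/s; ν_C = −1, so ξ = 443.2/1 = 443.2 mol/s.
Outlet amounts (n = n₀ + ν ξ):
  B: 4490 − 2(443.2) = 3604
  C: 790 − 1(443.2) = 346.8
  A: 0 + 2(443.2) = 886.4
Total out = 4837 mol/s; y_B = 3604 / 4837 = 0.745.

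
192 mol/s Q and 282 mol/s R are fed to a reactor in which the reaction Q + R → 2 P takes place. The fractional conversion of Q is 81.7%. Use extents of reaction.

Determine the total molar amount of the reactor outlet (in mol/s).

474 mol/s

Q reacted = 0.817 × 192 = 156.9 mol/s; ν_Q = −1, so ξ = 156.9/1 = 156.9 mol/s.
Outlet amounts (n = n₀ + ν ξ):
  Q: 192 − 1(156.9) = 35.14
  R: 282 − 1(156.9) = 125.1
  P: 0 + 2(156.9) = 313.7
Total out = 35.14 + 125.1 + 313.7 = 474 mol/s.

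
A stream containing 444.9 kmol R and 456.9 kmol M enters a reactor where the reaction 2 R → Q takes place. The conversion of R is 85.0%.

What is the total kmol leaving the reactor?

R reacted = 0.85 × 444.9 = 378.2 kmol; ν_R = −2, so ξ = 378.2/2 = 189.1 kmol.
Outlet amounts (n = n₀ + ν ξ):
  R: 444.9 − 2(189.1) = 66.74
  Q: 0 + 1(189.1) = 189.1
  M: 456.9 (inert)
Total out = 66.74 + 189.1 + 456.9 = 712.7 kmol.

713 kmol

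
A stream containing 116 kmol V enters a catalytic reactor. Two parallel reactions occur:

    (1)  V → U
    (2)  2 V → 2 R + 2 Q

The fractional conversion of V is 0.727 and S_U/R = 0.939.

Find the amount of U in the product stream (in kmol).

Conversion of V: V consumed = 0.727 × 116 = 84.33 kmol = 1ξ₁ + 2ξ₂.
Selectivity: 1ξ₁ / (2ξ₂) = 0.939 → ξ₁ = 1.878 ξ₂.
Substitute: (1·1.878 + 2) ξ₂ = 84.33 → ξ₂ = 21.75 kmol, ξ₁ = 40.84 kmol.
Outlet amounts (n = n₀ + Σ ν·ξ):
  V: 116 − 1(40.84) − 2(21.75) = 31.67
  U: 0 + 1(40.84) = 40.84
  R: 0 + 2(21.75) = 43.49
  Q: 0 + 2(21.75) = 43.49

40.8 kmol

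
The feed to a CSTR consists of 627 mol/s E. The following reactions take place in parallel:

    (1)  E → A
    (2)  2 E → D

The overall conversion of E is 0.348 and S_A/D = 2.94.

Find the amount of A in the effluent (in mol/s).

Conversion of E: E consumed = 0.348 × 627 = 218.2 mol/s = 1ξ₁ + 2ξ₂.
Selectivity: 1ξ₁ / (1ξ₂) = 2.94 → ξ₁ = 2.94 ξ₂.
Substitute: (1·2.94 + 2) ξ₂ = 218.2 → ξ₂ = 44.17 mol/s, ξ₁ = 129.9 mol/s.
Outlet amounts (n = n₀ + Σ ν·ξ):
  E: 627 − 1(129.9) − 2(44.17) = 408.8
  A: 0 + 1(129.9) = 129.9
  D: 0 + 1(44.17) = 44.17

130 mol/s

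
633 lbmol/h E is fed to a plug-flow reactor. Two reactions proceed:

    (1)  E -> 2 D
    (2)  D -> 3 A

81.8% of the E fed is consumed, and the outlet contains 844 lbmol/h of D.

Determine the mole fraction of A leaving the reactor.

Conversion of E: E consumed = 1ξ₁ = 0.818 × 633 → ξ₁ = 517.8 lbmol/h.
D balance: n_D = 0 + 2ξ₁ − 1ξ₂ = 844 → ξ₂ = (2·517.8 − 844)/1 = 191.6 lbmol/h.
Outlet amounts (n = n₀ + Σ ν·ξ):
  E: 633 − 1(517.8) = 115.2
  D: 0 + 2(517.8) − 1(191.6) = 844
  A: 0 + 3(191.6) = 574.8
Total out = 1534 lbmol/h; y_A = 574.8 / 1534 = 0.3747.

0.375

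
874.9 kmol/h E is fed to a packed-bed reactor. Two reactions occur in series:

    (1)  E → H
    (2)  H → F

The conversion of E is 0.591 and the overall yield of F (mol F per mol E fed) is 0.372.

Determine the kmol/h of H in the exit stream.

Conversion of E: E consumed = 1ξ₁ = 0.591 × 874.9 → ξ₁ = 517.1 kmol/h.
Yield of F: 1ξ₂ / 874.9 = 0.372 → ξ₂ = 325.5 kmol/h.
Outlet amounts (n = n₀ + Σ ν·ξ):
  E: 874.9 − 1(517.1) = 357.8
  H: 0 + 1(517.1) − 1(325.5) = 191.6
  F: 0 + 1(325.5) = 325.5

192 kmol/h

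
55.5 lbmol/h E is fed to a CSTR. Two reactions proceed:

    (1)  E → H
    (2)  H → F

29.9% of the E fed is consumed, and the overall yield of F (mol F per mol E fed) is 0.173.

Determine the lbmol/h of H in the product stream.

6.99 lbmol/h

Conversion of E: E consumed = 1ξ₁ = 0.299 × 55.5 → ξ₁ = 16.59 lbmol/h.
Yield of F: 1ξ₂ / 55.5 = 0.173 → ξ₂ = 9.601 lbmol/h.
Outlet amounts (n = n₀ + Σ ν·ξ):
  E: 55.5 − 1(16.59) = 38.91
  H: 0 + 1(16.59) − 1(9.601) = 6.993
  F: 0 + 1(9.601) = 9.601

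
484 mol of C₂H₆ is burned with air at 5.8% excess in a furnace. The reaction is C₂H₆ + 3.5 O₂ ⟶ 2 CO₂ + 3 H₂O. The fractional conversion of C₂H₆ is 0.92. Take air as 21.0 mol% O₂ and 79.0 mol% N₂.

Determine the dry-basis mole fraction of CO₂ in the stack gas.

Stoichiometric O₂ = 3.5 × 484 = 1694 mol; O₂ fed = 1694 × 1.058 = 1792 mol.
N₂ fed = 1792 × 79/21 = 6742 mol.
Fuel reacted = 0.92 × 484 → ξ = 445.3 mol.
Outlet (n = n₀ + ν ξ):
  C₂H₆: 484 − 1(445.3) = 38.72
  O₂: 1792 − 3.5(445.3) = 233.8
  N₂: 6742 (inert)
  CO₂: 0 + 2(445.3) = 890.6
  H₂O: 0 + 3(445.3) = 1336
Dry total = 7905 mol; y_CO₂ (dry) = 890.6 / 7905 = 0.1127.

0.113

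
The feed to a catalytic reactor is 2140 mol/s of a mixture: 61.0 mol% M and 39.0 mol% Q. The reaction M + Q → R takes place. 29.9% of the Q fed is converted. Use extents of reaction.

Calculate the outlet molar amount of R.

Q reacted = 0.299 × 834.6 = 249.5 mol/s; ν_Q = −1, so ξ = 249.5/1 = 249.5 mol/s.
Outlet amounts (n = n₀ + ν ξ):
  M: 1305 − 1(249.5) = 1056
  Q: 834.6 − 1(249.5) = 585.1
  R: 0 + 1(249.5) = 249.5

250 mol/s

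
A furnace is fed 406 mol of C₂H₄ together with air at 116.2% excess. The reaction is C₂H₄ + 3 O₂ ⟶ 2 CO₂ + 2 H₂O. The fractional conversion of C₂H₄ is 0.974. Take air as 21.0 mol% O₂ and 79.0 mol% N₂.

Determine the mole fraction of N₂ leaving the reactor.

0.765

Stoichiometric O₂ = 3 × 406 = 1218 mol; O₂ fed = 1218 × 2.162 = 2633 mol.
N₂ fed = 2633 × 79/21 = 9906 mol.
Fuel reacted = 0.974 × 406 → ξ = 395.4 mol.
Outlet (n = n₀ + ν ξ):
  C₂H₄: 406 − 1(395.4) = 10.56
  O₂: 2633 − 3(395.4) = 1447
  N₂: 9906 (inert)
  CO₂: 0 + 2(395.4) = 790.9
  H₂O: 0 + 2(395.4) = 790.9
Total out = 12950 mol; y_N₂ = 9906 / 12950 = 0.7652.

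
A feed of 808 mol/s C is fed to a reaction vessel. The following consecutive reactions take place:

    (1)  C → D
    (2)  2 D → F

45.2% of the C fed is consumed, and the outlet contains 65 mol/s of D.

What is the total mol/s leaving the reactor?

658 mol/s

Conversion of C: C consumed = 1ξ₁ = 0.452 × 808 → ξ₁ = 365.2 mol/s.
D balance: n_D = 0 + 1ξ₁ − 2ξ₂ = 65 → ξ₂ = (1·365.2 − 65)/2 = 150.1 mol/s.
Outlet amounts (n = n₀ + Σ ν·ξ):
  C: 808 − 1(365.2) = 442.8
  D: 0 + 1(365.2) − 2(150.1) = 65
  F: 0 + 1(150.1) = 150.1
Total out = 442.8 + 65 + 150.1 = 657.9 mol/s.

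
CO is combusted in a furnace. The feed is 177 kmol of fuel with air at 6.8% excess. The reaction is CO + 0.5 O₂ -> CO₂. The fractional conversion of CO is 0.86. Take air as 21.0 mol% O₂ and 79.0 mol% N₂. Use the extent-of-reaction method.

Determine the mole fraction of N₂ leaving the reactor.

Stoichiometric O₂ = 0.5 × 177 = 88.5 kmol; O₂ fed = 88.5 × 1.068 = 94.52 kmol.
N₂ fed = 94.52 × 79/21 = 355.6 kmol.
Fuel reacted = 0.86 × 177 → ξ = 152.2 kmol.
Outlet (n = n₀ + ν ξ):
  CO: 177 − 1(152.2) = 24.78
  O₂: 94.52 − 0.5(152.2) = 18.41
  N₂: 355.6 (inert)
  CO₂: 0 + 1(152.2) = 152.2
Total out = 551 kmol; y_N₂ = 355.6 / 551 = 0.6453.

0.645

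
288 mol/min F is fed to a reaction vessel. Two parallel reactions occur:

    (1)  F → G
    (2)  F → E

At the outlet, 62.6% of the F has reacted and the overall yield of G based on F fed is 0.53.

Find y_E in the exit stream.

0.096

Yield of G: 1ξ₁ / 288 = 0.53 → ξ₁ = 152.6 mol/min.
Conversion of F: 1ξ₁ + 1ξ₂ = 0.626 × 288 = 180.3 → ξ₂ = 27.65 mol/min.
Outlet amounts (n = n₀ + Σ ν·ξ):
  F: 288 − 1(152.6) − 1(27.65) = 107.7
  G: 0 + 1(152.6) = 152.6
  E: 0 + 1(27.65) = 27.65
Total out = 288 mol/min; y_E = 27.65 / 288 = 0.096.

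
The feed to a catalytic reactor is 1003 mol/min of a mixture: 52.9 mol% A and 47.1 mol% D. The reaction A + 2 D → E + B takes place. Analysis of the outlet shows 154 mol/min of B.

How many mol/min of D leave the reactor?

For B: n = n₀ + 1ξ → 154 = 0 + 1ξ, giving ξ = 154 mol/min.
Outlet amounts (n = n₀ + ν ξ):
  A: 530.6 − 1(154) = 376.6
  D: 472.4 − 2(154) = 164.4
  E: 0 + 1(154) = 154
  B: 0 + 1(154) = 154

164 mol/min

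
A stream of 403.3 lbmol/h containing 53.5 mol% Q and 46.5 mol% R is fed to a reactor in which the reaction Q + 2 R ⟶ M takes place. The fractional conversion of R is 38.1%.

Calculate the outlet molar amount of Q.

180 lbmol/h

R reacted = 0.381 × 187.5 = 71.45 lbmol/h; ν_R = −2, so ξ = 71.45/2 = 35.73 lbmol/h.
Outlet amounts (n = n₀ + ν ξ):
  Q: 215.8 − 1(35.73) = 180
  R: 187.5 − 2(35.73) = 116.1
  M: 0 + 1(35.73) = 35.73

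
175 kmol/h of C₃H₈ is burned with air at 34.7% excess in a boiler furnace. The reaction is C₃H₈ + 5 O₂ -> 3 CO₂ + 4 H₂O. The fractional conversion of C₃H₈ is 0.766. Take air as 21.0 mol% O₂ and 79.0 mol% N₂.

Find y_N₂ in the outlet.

Stoichiometric O₂ = 5 × 175 = 875 kmol/h; O₂ fed = 875 × 1.347 = 1179 kmol/h.
N₂ fed = 1179 × 79/21 = 4434 kmol/h.
Fuel reacted = 0.766 × 175 → ξ = 134.1 kmol/h.
Outlet (n = n₀ + ν ξ):
  C₃H₈: 175 − 1(134.1) = 40.95
  O₂: 1179 − 5(134.1) = 508.4
  N₂: 4434 (inert)
  CO₂: 0 + 3(134.1) = 402.2
  H₂O: 0 + 4(134.1) = 536.2
Total out = 5922 kmol/h; y_N₂ = 4434 / 5922 = 0.7488.

0.749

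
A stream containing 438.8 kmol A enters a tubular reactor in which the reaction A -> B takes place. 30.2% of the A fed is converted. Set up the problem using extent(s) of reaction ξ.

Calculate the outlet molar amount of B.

A reacted = 0.302 × 438.8 = 132.5 kmol; ν_A = −1, so ξ = 132.5/1 = 132.5 kmol.
Outlet amounts (n = n₀ + ν ξ):
  A: 438.8 − 1(132.5) = 306.3
  B: 0 + 1(132.5) = 132.5

133 kmol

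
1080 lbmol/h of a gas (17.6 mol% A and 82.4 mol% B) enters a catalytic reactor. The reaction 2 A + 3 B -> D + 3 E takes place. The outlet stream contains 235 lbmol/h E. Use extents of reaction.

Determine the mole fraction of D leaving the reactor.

For E: n = n₀ + 3ξ → 235 = 0 + 3ξ, giving ξ = 78.33 lbmol/h.
Outlet amounts (n = n₀ + ν ξ):
  A: 190.1 − 2(78.33) = 33.41
  B: 889.9 − 3(78.33) = 654.9
  D: 0 + 1(78.33) = 78.33
  E: 0 + 3(78.33) = 235
Total out = 1002 lbmol/h; y_D = 78.33 / 1002 = 0.0782.

0.0782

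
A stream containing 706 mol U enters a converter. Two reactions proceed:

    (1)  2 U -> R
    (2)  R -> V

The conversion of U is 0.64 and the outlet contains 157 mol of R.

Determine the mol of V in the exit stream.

68.9 mol

Conversion of U: U consumed = 2ξ₁ = 0.64 × 706 → ξ₁ = 225.9 mol.
R balance: n_R = 0 + 1ξ₁ − 1ξ₂ = 157 → ξ₂ = (1·225.9 − 157)/1 = 68.92 mol.
Outlet amounts (n = n₀ + Σ ν·ξ):
  U: 706 − 2(225.9) = 254.2
  R: 0 + 1(225.9) − 1(68.92) = 157
  V: 0 + 1(68.92) = 68.92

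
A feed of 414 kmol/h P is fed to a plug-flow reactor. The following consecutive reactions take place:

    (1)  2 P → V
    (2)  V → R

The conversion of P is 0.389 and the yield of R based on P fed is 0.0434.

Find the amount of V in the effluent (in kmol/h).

62.6 kmol/h

Conversion of P: P consumed = 2ξ₁ = 0.389 × 414 → ξ₁ = 80.52 kmol/h.
Yield of R: 1ξ₂ / 414 = 0.0434 → ξ₂ = 17.97 kmol/h.
Outlet amounts (n = n₀ + Σ ν·ξ):
  P: 414 − 2(80.52) = 253
  V: 0 + 1(80.52) − 1(17.97) = 62.56
  R: 0 + 1(17.97) = 17.97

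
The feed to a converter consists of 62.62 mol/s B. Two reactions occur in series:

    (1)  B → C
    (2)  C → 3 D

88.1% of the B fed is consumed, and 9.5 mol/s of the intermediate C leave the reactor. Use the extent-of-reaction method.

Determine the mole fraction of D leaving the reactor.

Conversion of B: B consumed = 1ξ₁ = 0.881 × 62.62 → ξ₁ = 55.17 mol/s.
C balance: n_C = 0 + 1ξ₁ − 1ξ₂ = 9.5 → ξ₂ = (1·55.17 − 9.5)/1 = 45.67 mol/s.
Outlet amounts (n = n₀ + Σ ν·ξ):
  B: 62.62 − 1(55.17) = 7.452
  C: 0 + 1(55.17) − 1(45.67) = 9.5
  D: 0 + 3(45.67) = 137
Total out = 154 mol/s; y_D = 137 / 154 = 0.8899.

0.89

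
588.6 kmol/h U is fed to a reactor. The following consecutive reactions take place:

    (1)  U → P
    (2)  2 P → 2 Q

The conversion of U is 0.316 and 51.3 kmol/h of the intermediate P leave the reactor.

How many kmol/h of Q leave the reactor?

135 kmol/h

Conversion of U: U consumed = 1ξ₁ = 0.316 × 588.6 → ξ₁ = 186 kmol/h.
P balance: n_P = 0 + 1ξ₁ − 2ξ₂ = 51.3 → ξ₂ = (1·186 − 51.3)/2 = 67.35 kmol/h.
Outlet amounts (n = n₀ + Σ ν·ξ):
  U: 588.6 − 1(186) = 402.6
  P: 0 + 1(186) − 2(67.35) = 51.3
  Q: 0 + 2(67.35) = 134.7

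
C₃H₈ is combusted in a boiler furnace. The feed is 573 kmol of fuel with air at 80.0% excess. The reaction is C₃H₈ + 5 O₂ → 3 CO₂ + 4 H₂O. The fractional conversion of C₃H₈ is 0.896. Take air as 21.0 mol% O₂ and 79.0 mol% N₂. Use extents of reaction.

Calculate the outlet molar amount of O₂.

Stoichiometric O₂ = 5 × 573 = 2865 kmol; O₂ fed = 2865 × 1.800 = 5157 kmol.
N₂ fed = 5157 × 79/21 = 19400 kmol.
Fuel reacted = 0.896 × 573 → ξ = 513.4 kmol.
Outlet (n = n₀ + ν ξ):
  C₃H₈: 573 − 1(513.4) = 59.59
  O₂: 5157 − 5(513.4) = 2590
  N₂: 19400 (inert)
  CO₂: 0 + 3(513.4) = 1540
  H₂O: 0 + 4(513.4) = 2054

2590 kmol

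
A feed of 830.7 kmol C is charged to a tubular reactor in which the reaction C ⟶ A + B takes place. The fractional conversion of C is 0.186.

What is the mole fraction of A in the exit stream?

0.157

C reacted = 0.186 × 830.7 = 154.5 kmol; ν_C = −1, so ξ = 154.5/1 = 154.5 kmol.
Outlet amounts (n = n₀ + ν ξ):
  C: 830.7 − 1(154.5) = 676.2
  A: 0 + 1(154.5) = 154.5
  B: 0 + 1(154.5) = 154.5
Total out = 985.2 kmol; y_A = 154.5 / 985.2 = 0.1568.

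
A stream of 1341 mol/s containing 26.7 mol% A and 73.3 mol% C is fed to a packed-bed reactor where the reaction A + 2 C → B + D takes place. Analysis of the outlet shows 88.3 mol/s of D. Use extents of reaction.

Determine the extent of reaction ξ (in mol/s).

ξ = 88.3 mol/s

For D: n = n₀ + 1ξ → 88.3 = 0 + 1ξ, giving ξ = 88.3 mol/s.
Outlet amounts (n = n₀ + ν ξ):
  A: 358 − 1(88.3) = 269.7
  C: 983 − 2(88.3) = 806.4
  B: 0 + 1(88.3) = 88.3
  D: 0 + 1(88.3) = 88.3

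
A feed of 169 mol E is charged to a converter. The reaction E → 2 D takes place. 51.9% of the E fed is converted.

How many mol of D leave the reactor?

175 mol

E reacted = 0.519 × 169 = 87.71 mol; ν_E = −1, so ξ = 87.71/1 = 87.71 mol.
Outlet amounts (n = n₀ + ν ξ):
  E: 169 − 1(87.71) = 81.29
  D: 0 + 2(87.71) = 175.4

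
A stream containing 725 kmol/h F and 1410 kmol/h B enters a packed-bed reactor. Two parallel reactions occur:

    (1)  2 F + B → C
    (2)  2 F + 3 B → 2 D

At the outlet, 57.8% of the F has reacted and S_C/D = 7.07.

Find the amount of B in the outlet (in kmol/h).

Conversion of F: F consumed = 0.578 × 725 = 419 kmol/h = 2ξ₁ + 2ξ₂.
Selectivity: 1ξ₁ / (2ξ₂) = 7.07 → ξ₁ = 14.14 ξ₂.
Substitute: (2·14.14 + 2) ξ₂ = 419 → ξ₂ = 13.84 kmol/h, ξ₁ = 195.7 kmol/h.
Outlet amounts (n = n₀ + Σ ν·ξ):
  F: 725 − 2(195.7) − 2(13.84) = 306
  B: 1410 − 1(195.7) − 3(13.84) = 1173
  C: 0 + 1(195.7) = 195.7
  D: 0 + 2(13.84) = 27.68

1170 kmol/h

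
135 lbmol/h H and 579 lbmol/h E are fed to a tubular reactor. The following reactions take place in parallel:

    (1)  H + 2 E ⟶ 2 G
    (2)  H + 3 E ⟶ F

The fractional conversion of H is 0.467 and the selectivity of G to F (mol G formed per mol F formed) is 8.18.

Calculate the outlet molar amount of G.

101 lbmol/h

Conversion of H: H consumed = 0.467 × 135 = 63.05 lbmol/h = 1ξ₁ + 1ξ₂.
Selectivity: 2ξ₁ / (1ξ₂) = 8.18 → ξ₁ = 4.09 ξ₂.
Substitute: (1·4.09 + 1) ξ₂ = 63.05 → ξ₂ = 12.39 lbmol/h, ξ₁ = 50.66 lbmol/h.
Outlet amounts (n = n₀ + Σ ν·ξ):
  H: 135 − 1(50.66) − 1(12.39) = 71.96
  E: 579 − 2(50.66) − 3(12.39) = 440.5
  G: 0 + 2(50.66) = 101.3
  F: 0 + 1(12.39) = 12.39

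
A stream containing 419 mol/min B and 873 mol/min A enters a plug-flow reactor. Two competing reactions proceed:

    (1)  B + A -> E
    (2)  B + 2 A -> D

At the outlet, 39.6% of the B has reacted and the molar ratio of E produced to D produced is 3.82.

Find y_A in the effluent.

0.616

Conversion of B: B consumed = 0.396 × 419 = 165.9 mol/min = 1ξ₁ + 1ξ₂.
Selectivity: 1ξ₁ / (1ξ₂) = 3.82 → ξ₁ = 3.82 ξ₂.
Substitute: (1·3.82 + 1) ξ₂ = 165.9 → ξ₂ = 34.42 mol/min, ξ₁ = 131.5 mol/min.
Outlet amounts (n = n₀ + Σ ν·ξ):
  B: 419 − 1(131.5) − 1(34.42) = 253.1
  A: 873 − 1(131.5) − 2(34.42) = 672.7
  E: 0 + 1(131.5) = 131.5
  D: 0 + 1(34.42) = 34.42
Total out = 1092 mol/min; y_A = 672.7 / 1092 = 0.6162.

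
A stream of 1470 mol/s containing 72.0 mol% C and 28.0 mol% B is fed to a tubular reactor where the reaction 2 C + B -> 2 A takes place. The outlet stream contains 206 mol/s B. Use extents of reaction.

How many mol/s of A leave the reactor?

For B: n = n₀ − 1ξ → 206 = 411.6 − 1ξ, giving ξ = 205.6 mol/s.
Outlet amounts (n = n₀ + ν ξ):
  C: 1058 − 2(205.6) = 647.2
  B: 411.6 − 1(205.6) = 206
  A: 0 + 2(205.6) = 411.2

411 mol/s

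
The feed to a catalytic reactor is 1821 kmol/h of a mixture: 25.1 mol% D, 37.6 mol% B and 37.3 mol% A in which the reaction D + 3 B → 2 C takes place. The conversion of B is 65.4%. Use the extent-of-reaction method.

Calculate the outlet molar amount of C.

B reacted = 0.654 × 684.7 = 447.8 kmol/h; ν_B = −3, so ξ = 447.8/3 = 149.3 kmol/h.
Outlet amounts (n = n₀ + ν ξ):
  D: 457.1 − 1(149.3) = 307.8
  B: 684.7 − 3(149.3) = 236.9
  C: 0 + 2(149.3) = 298.5
  A: 679.2 (inert)

299 kmol/h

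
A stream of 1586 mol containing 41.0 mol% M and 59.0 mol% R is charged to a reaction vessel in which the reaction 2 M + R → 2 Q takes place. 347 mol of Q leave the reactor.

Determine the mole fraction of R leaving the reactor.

0.54

For Q: n = n₀ + 2ξ → 347 = 0 + 2ξ, giving ξ = 173.5 mol.
Outlet amounts (n = n₀ + ν ξ):
  M: 650.3 − 2(173.5) = 303.3
  R: 935.7 − 1(173.5) = 762.2
  Q: 0 + 2(173.5) = 347
Total out = 1412 mol; y_R = 762.2 / 1412 = 0.5396.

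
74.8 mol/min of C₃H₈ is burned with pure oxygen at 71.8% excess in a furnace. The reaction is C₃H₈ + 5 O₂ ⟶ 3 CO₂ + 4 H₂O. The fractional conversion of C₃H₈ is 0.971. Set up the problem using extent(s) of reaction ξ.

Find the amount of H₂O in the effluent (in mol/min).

291 mol/min

Stoichiometric O₂ = 5 × 74.8 = 374 mol/min; O₂ fed = 374 × 1.718 = 642.5 mol/min.
Fuel reacted = 0.971 × 74.8 → ξ = 72.63 mol/min.
Outlet (n = n₀ + ν ξ):
  C₃H₈: 74.8 − 1(72.63) = 2.169
  O₂: 642.5 − 5(72.63) = 279.4
  CO₂: 0 + 3(72.63) = 217.9
  H₂O: 0 + 4(72.63) = 290.5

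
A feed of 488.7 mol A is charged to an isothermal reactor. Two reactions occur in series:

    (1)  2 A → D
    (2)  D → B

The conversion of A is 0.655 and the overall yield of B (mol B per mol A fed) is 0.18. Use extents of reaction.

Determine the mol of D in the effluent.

Conversion of A: A consumed = 2ξ₁ = 0.655 × 488.7 → ξ₁ = 160 mol.
Yield of B: 1ξ₂ / 488.7 = 0.18 → ξ₂ = 87.97 mol.
Outlet amounts (n = n₀ + Σ ν·ξ):
  A: 488.7 − 2(160) = 168.6
  D: 0 + 1(160) − 1(87.97) = 72.08
  B: 0 + 1(87.97) = 87.97

72.1 mol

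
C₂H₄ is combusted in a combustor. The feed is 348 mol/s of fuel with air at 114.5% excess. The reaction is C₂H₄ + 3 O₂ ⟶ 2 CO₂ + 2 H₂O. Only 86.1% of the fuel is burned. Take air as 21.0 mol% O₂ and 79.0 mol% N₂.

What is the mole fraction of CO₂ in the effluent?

0.0544

Stoichiometric O₂ = 3 × 348 = 1044 mol/s; O₂ fed = 1044 × 2.145 = 2239 mol/s.
N₂ fed = 2239 × 79/21 = 8424 mol/s.
Fuel reacted = 0.861 × 348 → ξ = 299.6 mol/s.
Outlet (n = n₀ + ν ξ):
  C₂H₄: 348 − 1(299.6) = 48.37
  O₂: 2239 − 3(299.6) = 1340
  N₂: 8424 (inert)
  CO₂: 0 + 2(299.6) = 599.3
  H₂O: 0 + 2(299.6) = 599.3
Total out = 11010 mol/s; y_CO₂ = 599.3 / 11010 = 0.05442.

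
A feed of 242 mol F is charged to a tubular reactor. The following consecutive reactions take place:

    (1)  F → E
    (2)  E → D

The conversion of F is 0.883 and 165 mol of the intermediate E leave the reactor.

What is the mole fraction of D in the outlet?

0.201

Conversion of F: F consumed = 1ξ₁ = 0.883 × 242 → ξ₁ = 213.7 mol.
E balance: n_E = 0 + 1ξ₁ − 1ξ₂ = 165 → ξ₂ = (1·213.7 − 165)/1 = 48.69 mol.
Outlet amounts (n = n₀ + Σ ν·ξ):
  F: 242 − 1(213.7) = 28.31
  E: 0 + 1(213.7) − 1(48.69) = 165
  D: 0 + 1(48.69) = 48.69
Total out = 242 mol; y_D = 48.69 / 242 = 0.2012.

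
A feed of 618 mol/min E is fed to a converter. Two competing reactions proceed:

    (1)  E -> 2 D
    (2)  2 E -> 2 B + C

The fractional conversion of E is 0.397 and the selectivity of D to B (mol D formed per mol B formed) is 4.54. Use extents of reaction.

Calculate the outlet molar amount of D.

341 mol/min

Conversion of E: E consumed = 0.397 × 618 = 245.3 mol/min = 1ξ₁ + 2ξ₂.
Selectivity: 2ξ₁ / (2ξ₂) = 4.54 → ξ₁ = 4.54 ξ₂.
Substitute: (1·4.54 + 2) ξ₂ = 245.3 → ξ₂ = 37.51 mol/min, ξ₁ = 170.3 mol/min.
Outlet amounts (n = n₀ + Σ ν·ξ):
  E: 618 − 1(170.3) − 2(37.51) = 372.7
  D: 0 + 2(170.3) = 340.6
  B: 0 + 2(37.51) = 75.03
  C: 0 + 1(37.51) = 37.51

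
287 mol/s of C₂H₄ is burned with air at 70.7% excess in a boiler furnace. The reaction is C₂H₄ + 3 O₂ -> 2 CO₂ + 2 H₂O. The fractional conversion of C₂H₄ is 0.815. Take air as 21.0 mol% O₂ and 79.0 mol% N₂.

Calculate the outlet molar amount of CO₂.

Stoichiometric O₂ = 3 × 287 = 861 mol/s; O₂ fed = 861 × 1.707 = 1470 mol/s.
N₂ fed = 1470 × 79/21 = 5529 mol/s.
Fuel reacted = 0.815 × 287 → ξ = 233.9 mol/s.
Outlet (n = n₀ + ν ξ):
  C₂H₄: 287 − 1(233.9) = 53.1
  O₂: 1470 − 3(233.9) = 768
  N₂: 5529 (inert)
  CO₂: 0 + 2(233.9) = 467.8
  H₂O: 0 + 2(233.9) = 467.8

468 mol/s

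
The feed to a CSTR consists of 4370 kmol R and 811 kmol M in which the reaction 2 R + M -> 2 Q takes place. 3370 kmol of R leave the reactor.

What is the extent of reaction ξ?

For R: n = n₀ − 2ξ → 3370 = 4370 − 2ξ, giving ξ = 500 kmol.
Outlet amounts (n = n₀ + ν ξ):
  R: 4370 − 2(500) = 3370
  M: 811 − 1(500) = 311
  Q: 0 + 2(500) = 1000

ξ = 500 kmol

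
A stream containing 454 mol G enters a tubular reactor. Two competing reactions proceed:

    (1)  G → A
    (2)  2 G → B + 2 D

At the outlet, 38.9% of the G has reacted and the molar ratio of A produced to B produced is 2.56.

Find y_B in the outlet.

0.0786

Conversion of G: G consumed = 0.389 × 454 = 176.6 mol = 1ξ₁ + 2ξ₂.
Selectivity: 1ξ₁ / (1ξ₂) = 2.56 → ξ₁ = 2.56 ξ₂.
Substitute: (1·2.56 + 2) ξ₂ = 176.6 → ξ₂ = 38.73 mol, ξ₁ = 99.15 mol.
Outlet amounts (n = n₀ + Σ ν·ξ):
  G: 454 − 1(99.15) − 2(38.73) = 277.4
  A: 0 + 1(99.15) = 99.15
  B: 0 + 1(38.73) = 38.73
  D: 0 + 2(38.73) = 77.46
Total out = 492.7 mol; y_B = 38.73 / 492.7 = 0.0786.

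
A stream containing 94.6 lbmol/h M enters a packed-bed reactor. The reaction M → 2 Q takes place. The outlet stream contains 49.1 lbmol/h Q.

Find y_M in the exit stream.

For Q: n = n₀ + 2ξ → 49.1 = 0 + 2ξ, giving ξ = 24.55 lbmol/h.
Outlet amounts (n = n₀ + ν ξ):
  M: 94.6 − 1(24.55) = 70.05
  Q: 0 + 2(24.55) = 49.1
Total out = 119.2 lbmol/h; y_M = 70.05 / 119.2 = 0.5879.

0.588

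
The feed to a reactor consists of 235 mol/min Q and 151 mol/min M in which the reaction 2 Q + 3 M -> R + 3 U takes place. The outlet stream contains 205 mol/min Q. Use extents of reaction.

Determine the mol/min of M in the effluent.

106 mol/min

For Q: n = n₀ − 2ξ → 205 = 235 − 2ξ, giving ξ = 15 mol/min.
Outlet amounts (n = n₀ + ν ξ):
  Q: 235 − 2(15) = 205
  M: 151 − 3(15) = 106
  R: 0 + 1(15) = 15
  U: 0 + 3(15) = 45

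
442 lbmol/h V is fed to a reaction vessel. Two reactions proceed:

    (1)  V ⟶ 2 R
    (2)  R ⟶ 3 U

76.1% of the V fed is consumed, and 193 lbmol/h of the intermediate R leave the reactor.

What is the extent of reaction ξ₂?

Conversion of V: V consumed = 1ξ₁ = 0.761 × 442 → ξ₁ = 336.4 lbmol/h.
R balance: n_R = 0 + 2ξ₁ − 1ξ₂ = 193 → ξ₂ = (2·336.4 − 193)/1 = 479.7 lbmol/h.
Outlet amounts (n = n₀ + Σ ν·ξ):
  V: 442 − 1(336.4) = 105.6
  R: 0 + 2(336.4) − 1(479.7) = 193
  U: 0 + 3(479.7) = 1439

ξ₂ = 480 lbmol/h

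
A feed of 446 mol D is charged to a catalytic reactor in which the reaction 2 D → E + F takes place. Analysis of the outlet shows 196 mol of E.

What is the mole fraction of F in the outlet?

For E: n = n₀ + 1ξ → 196 = 0 + 1ξ, giving ξ = 196 mol.
Outlet amounts (n = n₀ + ν ξ):
  D: 446 − 2(196) = 54
  E: 0 + 1(196) = 196
  F: 0 + 1(196) = 196
Total out = 446 mol; y_F = 196 / 446 = 0.4395.

0.439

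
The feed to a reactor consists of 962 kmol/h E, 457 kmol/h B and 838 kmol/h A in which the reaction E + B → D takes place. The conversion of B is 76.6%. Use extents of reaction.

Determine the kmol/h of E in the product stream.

612 kmol/h

B reacted = 0.766 × 457 = 350.1 kmol/h; ν_B = −1, so ξ = 350.1/1 = 350.1 kmol/h.
Outlet amounts (n = n₀ + ν ξ):
  E: 962 − 1(350.1) = 611.9
  B: 457 − 1(350.1) = 106.9
  D: 0 + 1(350.1) = 350.1
  A: 838 (inert)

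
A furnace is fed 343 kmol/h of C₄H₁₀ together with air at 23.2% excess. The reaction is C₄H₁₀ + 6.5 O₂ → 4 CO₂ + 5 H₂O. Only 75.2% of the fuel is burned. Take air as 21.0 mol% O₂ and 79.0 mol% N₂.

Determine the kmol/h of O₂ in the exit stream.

1070 kmol/h

Stoichiometric O₂ = 6.5 × 343 = 2230 kmol/h; O₂ fed = 2230 × 1.232 = 2747 kmol/h.
N₂ fed = 2747 × 79/21 = 10330 kmol/h.
Fuel reacted = 0.752 × 343 → ξ = 257.9 kmol/h.
Outlet (n = n₀ + ν ξ):
  C₄H₁₀: 343 − 1(257.9) = 85.06
  O₂: 2747 − 6.5(257.9) = 1070
  N₂: 10330 (inert)
  CO₂: 0 + 4(257.9) = 1032
  H₂O: 0 + 5(257.9) = 1290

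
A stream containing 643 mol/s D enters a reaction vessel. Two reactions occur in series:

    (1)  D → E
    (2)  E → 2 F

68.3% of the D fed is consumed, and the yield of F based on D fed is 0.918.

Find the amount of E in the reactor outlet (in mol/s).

144 mol/s

Conversion of D: D consumed = 1ξ₁ = 0.683 × 643 → ξ₁ = 439.2 mol/s.
Yield of F: 2ξ₂ / 643 = 0.918 → ξ₂ = 295.1 mol/s.
Outlet amounts (n = n₀ + Σ ν·ξ):
  D: 643 − 1(439.2) = 203.8
  E: 0 + 1(439.2) − 1(295.1) = 144
  F: 0 + 2(295.1) = 590.3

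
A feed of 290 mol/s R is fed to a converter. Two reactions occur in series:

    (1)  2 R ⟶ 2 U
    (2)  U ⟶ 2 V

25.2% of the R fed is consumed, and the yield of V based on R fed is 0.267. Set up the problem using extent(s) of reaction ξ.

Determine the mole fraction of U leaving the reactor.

Conversion of R: R consumed = 2ξ₁ = 0.252 × 290 → ξ₁ = 36.54 mol/s.
Yield of V: 2ξ₂ / 290 = 0.267 → ξ₂ = 38.72 mol/s.
Outlet amounts (n = n₀ + Σ ν·ξ):
  R: 290 − 2(36.54) = 216.9
  U: 0 + 2(36.54) − 1(38.72) = 34.36
  V: 0 + 2(38.72) = 77.43
Total out = 328.7 mol/s; y_U = 34.36 / 328.7 = 0.1045.

0.105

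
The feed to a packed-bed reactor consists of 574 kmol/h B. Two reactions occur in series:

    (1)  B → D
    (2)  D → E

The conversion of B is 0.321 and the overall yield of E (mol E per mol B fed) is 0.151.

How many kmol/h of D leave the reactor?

Conversion of B: B consumed = 1ξ₁ = 0.321 × 574 → ξ₁ = 184.3 kmol/h.
Yield of E: 1ξ₂ / 574 = 0.151 → ξ₂ = 86.67 kmol/h.
Outlet amounts (n = n₀ + Σ ν·ξ):
  B: 574 − 1(184.3) = 389.7
  D: 0 + 1(184.3) − 1(86.67) = 97.58
  E: 0 + 1(86.67) = 86.67

97.6 kmol/h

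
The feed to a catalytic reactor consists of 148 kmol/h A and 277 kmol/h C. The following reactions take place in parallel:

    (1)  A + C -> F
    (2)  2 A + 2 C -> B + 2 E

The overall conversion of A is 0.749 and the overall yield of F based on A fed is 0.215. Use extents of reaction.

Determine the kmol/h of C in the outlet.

166 kmol/h

Yield of F: 1ξ₁ / 148 = 0.215 → ξ₁ = 31.82 kmol/h.
Conversion of A: 1ξ₁ + 2ξ₂ = 0.749 × 148 = 110.9 → ξ₂ = 39.52 kmol/h.
Outlet amounts (n = n₀ + Σ ν·ξ):
  A: 148 − 1(31.82) − 2(39.52) = 37.15
  C: 277 − 1(31.82) − 2(39.52) = 166.1
  F: 0 + 1(31.82) = 31.82
  B: 0 + 1(39.52) = 39.52
  E: 0 + 2(39.52) = 79.03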